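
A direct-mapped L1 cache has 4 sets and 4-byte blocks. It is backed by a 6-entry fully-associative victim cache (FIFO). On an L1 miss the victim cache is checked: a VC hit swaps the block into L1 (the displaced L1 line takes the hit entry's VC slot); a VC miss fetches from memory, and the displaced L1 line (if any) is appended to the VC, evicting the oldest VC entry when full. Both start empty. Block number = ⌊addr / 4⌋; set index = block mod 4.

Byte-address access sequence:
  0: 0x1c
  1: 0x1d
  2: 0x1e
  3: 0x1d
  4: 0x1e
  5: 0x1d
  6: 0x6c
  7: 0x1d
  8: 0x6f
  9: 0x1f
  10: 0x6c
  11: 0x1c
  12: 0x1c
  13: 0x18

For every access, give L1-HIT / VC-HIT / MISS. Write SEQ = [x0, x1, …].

SEQ = [MISS, L1-HIT, L1-HIT, L1-HIT, L1-HIT, L1-HIT, MISS, VC-HIT, VC-HIT, VC-HIT, VC-HIT, VC-HIT, L1-HIT, MISS]

0: 0x1c (blk 7, set 3) → MISS  vc=[]
1: 0x1d (blk 7, set 3) → L1-HIT  vc=[]
2: 0x1e (blk 7, set 3) → L1-HIT  vc=[]
3: 0x1d (blk 7, set 3) → L1-HIT  vc=[]
4: 0x1e (blk 7, set 3) → L1-HIT  vc=[]
5: 0x1d (blk 7, set 3) → L1-HIT  vc=[]
6: 0x6c (blk 27, set 3) → MISS  vc=[7]
7: 0x1d (blk 7, set 3) → VC-HIT  vc=[27]
8: 0x6f (blk 27, set 3) → VC-HIT  vc=[7]
9: 0x1f (blk 7, set 3) → VC-HIT  vc=[27]
10: 0x6c (blk 27, set 3) → VC-HIT  vc=[7]
11: 0x1c (blk 7, set 3) → VC-HIT  vc=[27]
12: 0x1c (blk 7, set 3) → L1-HIT  vc=[27]
13: 0x18 (blk 6, set 2) → MISS  vc=[27]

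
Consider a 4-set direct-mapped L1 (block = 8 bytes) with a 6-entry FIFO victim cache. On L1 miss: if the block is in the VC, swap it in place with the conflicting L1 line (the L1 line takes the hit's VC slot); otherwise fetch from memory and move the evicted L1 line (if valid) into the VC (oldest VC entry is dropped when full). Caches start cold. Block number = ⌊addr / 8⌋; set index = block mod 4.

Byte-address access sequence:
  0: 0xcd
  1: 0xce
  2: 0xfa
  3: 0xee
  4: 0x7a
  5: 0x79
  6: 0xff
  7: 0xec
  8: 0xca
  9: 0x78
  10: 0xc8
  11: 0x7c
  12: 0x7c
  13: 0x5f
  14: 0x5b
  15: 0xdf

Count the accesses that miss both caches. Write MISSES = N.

0: 0xcd (blk 25, set 1) → MISS  vc=[]
1: 0xce (blk 25, set 1) → L1-HIT  vc=[]
2: 0xfa (blk 31, set 3) → MISS  vc=[]
3: 0xee (blk 29, set 1) → MISS  vc=[25]
4: 0x7a (blk 15, set 3) → MISS  vc=[25, 31]
5: 0x79 (blk 15, set 3) → L1-HIT  vc=[25, 31]
6: 0xff (blk 31, set 3) → VC-HIT  vc=[25, 15]
7: 0xec (blk 29, set 1) → L1-HIT  vc=[25, 15]
8: 0xca (blk 25, set 1) → VC-HIT  vc=[29, 15]
9: 0x78 (blk 15, set 3) → VC-HIT  vc=[29, 31]
10: 0xc8 (blk 25, set 1) → L1-HIT  vc=[29, 31]
11: 0x7c (blk 15, set 3) → L1-HIT  vc=[29, 31]
12: 0x7c (blk 15, set 3) → L1-HIT  vc=[29, 31]
13: 0x5f (blk 11, set 3) → MISS  vc=[29, 31, 15]
14: 0x5b (blk 11, set 3) → L1-HIT  vc=[29, 31, 15]
15: 0xdf (blk 27, set 3) → MISS  vc=[29, 31, 15, 11]

MISSES = 6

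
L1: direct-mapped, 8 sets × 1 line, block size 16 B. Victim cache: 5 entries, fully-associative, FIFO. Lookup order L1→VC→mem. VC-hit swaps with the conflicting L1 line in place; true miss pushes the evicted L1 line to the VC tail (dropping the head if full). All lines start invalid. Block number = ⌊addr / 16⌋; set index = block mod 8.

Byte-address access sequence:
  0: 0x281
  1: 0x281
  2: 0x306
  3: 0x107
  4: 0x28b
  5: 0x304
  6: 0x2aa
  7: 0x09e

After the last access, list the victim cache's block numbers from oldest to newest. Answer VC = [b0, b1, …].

#0 0x281→b40/s0 MISS; vc=[]
#1 0x281→b40/s0 L1-HIT; vc=[]
#2 0x306→b48/s0 MISS; vc=[40]
#3 0x107→b16/s0 MISS; vc=[40,48]
#4 0x28b→b40/s0 VC-HIT; vc=[16,48]
#5 0x304→b48/s0 VC-HIT; vc=[16,40]
#6 0x2aa→b42/s2 MISS; vc=[16,40]
#7 0x9e→b9/s1 MISS; vc=[16,40]

VC = [16, 40]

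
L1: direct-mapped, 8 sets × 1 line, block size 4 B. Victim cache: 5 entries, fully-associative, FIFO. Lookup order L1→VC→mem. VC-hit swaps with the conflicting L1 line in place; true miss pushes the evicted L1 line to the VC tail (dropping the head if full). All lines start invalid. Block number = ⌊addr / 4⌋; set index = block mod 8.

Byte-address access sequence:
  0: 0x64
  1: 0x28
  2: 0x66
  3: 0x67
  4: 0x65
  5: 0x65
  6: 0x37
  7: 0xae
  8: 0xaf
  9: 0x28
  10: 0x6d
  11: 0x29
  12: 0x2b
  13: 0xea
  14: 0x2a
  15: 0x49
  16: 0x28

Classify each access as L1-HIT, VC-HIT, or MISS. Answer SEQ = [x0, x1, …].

0: 0x64 (blk 25, set 1) → MISS  vc=[]
1: 0x28 (blk 10, set 2) → MISS  vc=[]
2: 0x66 (blk 25, set 1) → L1-HIT  vc=[]
3: 0x67 (blk 25, set 1) → L1-HIT  vc=[]
4: 0x65 (blk 25, set 1) → L1-HIT  vc=[]
5: 0x65 (blk 25, set 1) → L1-HIT  vc=[]
6: 0x37 (blk 13, set 5) → MISS  vc=[]
7: 0xae (blk 43, set 3) → MISS  vc=[]
8: 0xaf (blk 43, set 3) → L1-HIT  vc=[]
9: 0x28 (blk 10, set 2) → L1-HIT  vc=[]
10: 0x6d (blk 27, set 3) → MISS  vc=[43]
11: 0x29 (blk 10, set 2) → L1-HIT  vc=[43]
12: 0x2b (blk 10, set 2) → L1-HIT  vc=[43]
13: 0xea (blk 58, set 2) → MISS  vc=[43, 10]
14: 0x2a (blk 10, set 2) → VC-HIT  vc=[43, 58]
15: 0x49 (blk 18, set 2) → MISS  vc=[43, 58, 10]
16: 0x28 (blk 10, set 2) → VC-HIT  vc=[43, 58, 18]

SEQ = [MISS, MISS, L1-HIT, L1-HIT, L1-HIT, L1-HIT, MISS, MISS, L1-HIT, L1-HIT, MISS, L1-HIT, L1-HIT, MISS, VC-HIT, MISS, VC-HIT]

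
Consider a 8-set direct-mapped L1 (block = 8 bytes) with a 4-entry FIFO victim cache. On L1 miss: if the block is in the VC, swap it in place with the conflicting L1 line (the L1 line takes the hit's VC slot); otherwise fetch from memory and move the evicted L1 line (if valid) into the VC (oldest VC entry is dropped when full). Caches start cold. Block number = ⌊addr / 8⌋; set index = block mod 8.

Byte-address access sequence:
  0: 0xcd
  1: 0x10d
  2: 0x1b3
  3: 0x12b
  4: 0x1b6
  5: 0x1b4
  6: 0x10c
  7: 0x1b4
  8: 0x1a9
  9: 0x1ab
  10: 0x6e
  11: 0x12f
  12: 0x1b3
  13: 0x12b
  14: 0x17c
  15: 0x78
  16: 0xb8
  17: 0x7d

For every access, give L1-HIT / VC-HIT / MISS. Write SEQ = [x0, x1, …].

#0 0xcd→b25/s1 MISS; vc=[]
#1 0x10d→b33/s1 MISS; vc=[25]
#2 0x1b3→b54/s6 MISS; vc=[25]
#3 0x12b→b37/s5 MISS; vc=[25]
#4 0x1b6→b54/s6 L1-HIT; vc=[25]
#5 0x1b4→b54/s6 L1-HIT; vc=[25]
#6 0x10c→b33/s1 L1-HIT; vc=[25]
#7 0x1b4→b54/s6 L1-HIT; vc=[25]
#8 0x1a9→b53/s5 MISS; vc=[25,37]
#9 0x1ab→b53/s5 L1-HIT; vc=[25,37]
#10 0x6e→b13/s5 MISS; vc=[25,37,53]
#11 0x12f→b37/s5 VC-HIT; vc=[25,13,53]
#12 0x1b3→b54/s6 L1-HIT; vc=[25,13,53]
#13 0x12b→b37/s5 L1-HIT; vc=[25,13,53]
#14 0x17c→b47/s7 MISS; vc=[25,13,53]
#15 0x78→b15/s7 MISS; vc=[25,13,53,47]
#16 0xb8→b23/s7 MISS; vc=[13,53,47,15]
#17 0x7d→b15/s7 VC-HIT; vc=[13,53,47,23]

SEQ = [MISS, MISS, MISS, MISS, L1-HIT, L1-HIT, L1-HIT, L1-HIT, MISS, L1-HIT, MISS, VC-HIT, L1-HIT, L1-HIT, MISS, MISS, MISS, VC-HIT]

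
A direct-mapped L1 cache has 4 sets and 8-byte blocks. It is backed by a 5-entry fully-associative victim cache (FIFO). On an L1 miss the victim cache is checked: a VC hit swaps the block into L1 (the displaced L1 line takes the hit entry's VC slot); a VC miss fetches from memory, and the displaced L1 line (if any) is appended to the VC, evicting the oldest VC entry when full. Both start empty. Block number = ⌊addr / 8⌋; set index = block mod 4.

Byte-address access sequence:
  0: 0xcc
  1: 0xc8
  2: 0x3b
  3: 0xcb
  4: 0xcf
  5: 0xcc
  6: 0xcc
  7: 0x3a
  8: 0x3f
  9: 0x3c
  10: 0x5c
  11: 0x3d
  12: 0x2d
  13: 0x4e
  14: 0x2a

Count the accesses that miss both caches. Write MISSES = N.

MISSES = 5

0: 0xcc (blk 25, set 1) → MISS  vc=[]
1: 0xc8 (blk 25, set 1) → L1-HIT  vc=[]
2: 0x3b (blk 7, set 3) → MISS  vc=[]
3: 0xcb (blk 25, set 1) → L1-HIT  vc=[]
4: 0xcf (blk 25, set 1) → L1-HIT  vc=[]
5: 0xcc (blk 25, set 1) → L1-HIT  vc=[]
6: 0xcc (blk 25, set 1) → L1-HIT  vc=[]
7: 0x3a (blk 7, set 3) → L1-HIT  vc=[]
8: 0x3f (blk 7, set 3) → L1-HIT  vc=[]
9: 0x3c (blk 7, set 3) → L1-HIT  vc=[]
10: 0x5c (blk 11, set 3) → MISS  vc=[7]
11: 0x3d (blk 7, set 3) → VC-HIT  vc=[11]
12: 0x2d (blk 5, set 1) → MISS  vc=[11, 25]
13: 0x4e (blk 9, set 1) → MISS  vc=[11, 25, 5]
14: 0x2a (blk 5, set 1) → VC-HIT  vc=[11, 25, 9]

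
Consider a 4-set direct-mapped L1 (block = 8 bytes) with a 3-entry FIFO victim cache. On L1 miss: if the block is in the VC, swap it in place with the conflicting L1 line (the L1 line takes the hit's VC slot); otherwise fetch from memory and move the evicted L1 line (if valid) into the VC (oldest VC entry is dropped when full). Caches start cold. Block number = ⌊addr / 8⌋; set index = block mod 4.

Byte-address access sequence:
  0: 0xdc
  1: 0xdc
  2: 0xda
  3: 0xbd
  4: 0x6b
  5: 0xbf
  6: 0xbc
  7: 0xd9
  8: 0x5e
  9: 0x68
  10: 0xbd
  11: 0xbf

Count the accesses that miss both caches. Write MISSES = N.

MISSES = 4

  [0] addr=0xdc blk=27 s=3: MISS | VC []
  [1] addr=0xdc blk=27 s=3: L1-HIT | VC []
  [2] addr=0xda blk=27 s=3: L1-HIT | VC []
  [3] addr=0xbd blk=23 s=3: MISS | VC [27]
  [4] addr=0x6b blk=13 s=1: MISS | VC [27]
  [5] addr=0xbf blk=23 s=3: L1-HIT | VC [27]
  [6] addr=0xbc blk=23 s=3: L1-HIT | VC [27]
  [7] addr=0xd9 blk=27 s=3: VC-HIT | VC [23]
  [8] addr=0x5e blk=11 s=3: MISS | VC [23, 27]
  [9] addr=0x68 blk=13 s=1: L1-HIT | VC [23, 27]
  [10] addr=0xbd blk=23 s=3: VC-HIT | VC [11, 27]
  [11] addr=0xbf blk=23 s=3: L1-HIT | VC [11, 27]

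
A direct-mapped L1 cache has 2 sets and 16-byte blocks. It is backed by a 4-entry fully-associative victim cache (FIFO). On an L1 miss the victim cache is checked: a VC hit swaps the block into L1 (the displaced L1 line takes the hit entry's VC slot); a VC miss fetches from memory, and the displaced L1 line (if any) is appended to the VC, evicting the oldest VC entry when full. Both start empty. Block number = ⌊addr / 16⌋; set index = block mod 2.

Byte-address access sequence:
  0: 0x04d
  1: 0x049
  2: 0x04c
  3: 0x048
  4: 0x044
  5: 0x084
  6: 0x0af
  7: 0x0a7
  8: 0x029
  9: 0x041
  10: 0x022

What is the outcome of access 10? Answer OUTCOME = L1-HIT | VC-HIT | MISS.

0: 0x4d (blk 4, set 0) → MISS  vc=[]
1: 0x49 (blk 4, set 0) → L1-HIT  vc=[]
2: 0x4c (blk 4, set 0) → L1-HIT  vc=[]
3: 0x48 (blk 4, set 0) → L1-HIT  vc=[]
4: 0x44 (blk 4, set 0) → L1-HIT  vc=[]
5: 0x84 (blk 8, set 0) → MISS  vc=[4]
6: 0xaf (blk 10, set 0) → MISS  vc=[4, 8]
7: 0xa7 (blk 10, set 0) → L1-HIT  vc=[4, 8]
8: 0x29 (blk 2, set 0) → MISS  vc=[4, 8, 10]
9: 0x41 (blk 4, set 0) → VC-HIT  vc=[2, 8, 10]
10: 0x22 (blk 2, set 0) → VC-HIT  vc=[4, 8, 10]

OUTCOME = VC-HIT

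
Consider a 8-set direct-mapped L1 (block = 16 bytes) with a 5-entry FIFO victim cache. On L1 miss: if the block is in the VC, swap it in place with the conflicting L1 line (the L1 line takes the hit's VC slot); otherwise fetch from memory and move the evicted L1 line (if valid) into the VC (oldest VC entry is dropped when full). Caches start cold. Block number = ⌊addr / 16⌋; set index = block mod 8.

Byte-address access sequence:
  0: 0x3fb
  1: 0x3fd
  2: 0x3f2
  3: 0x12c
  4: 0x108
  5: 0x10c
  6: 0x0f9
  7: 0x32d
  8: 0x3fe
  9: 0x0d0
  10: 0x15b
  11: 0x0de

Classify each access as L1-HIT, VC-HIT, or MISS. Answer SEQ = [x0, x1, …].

#0 0x3fb→b63/s7 MISS; vc=[]
#1 0x3fd→b63/s7 L1-HIT; vc=[]
#2 0x3f2→b63/s7 L1-HIT; vc=[]
#3 0x12c→b18/s2 MISS; vc=[]
#4 0x108→b16/s0 MISS; vc=[]
#5 0x10c→b16/s0 L1-HIT; vc=[]
#6 0xf9→b15/s7 MISS; vc=[63]
#7 0x32d→b50/s2 MISS; vc=[63,18]
#8 0x3fe→b63/s7 VC-HIT; vc=[15,18]
#9 0xd0→b13/s5 MISS; vc=[15,18]
#10 0x15b→b21/s5 MISS; vc=[15,18,13]
#11 0xde→b13/s5 VC-HIT; vc=[15,18,21]

SEQ = [MISS, L1-HIT, L1-HIT, MISS, MISS, L1-HIT, MISS, MISS, VC-HIT, MISS, MISS, VC-HIT]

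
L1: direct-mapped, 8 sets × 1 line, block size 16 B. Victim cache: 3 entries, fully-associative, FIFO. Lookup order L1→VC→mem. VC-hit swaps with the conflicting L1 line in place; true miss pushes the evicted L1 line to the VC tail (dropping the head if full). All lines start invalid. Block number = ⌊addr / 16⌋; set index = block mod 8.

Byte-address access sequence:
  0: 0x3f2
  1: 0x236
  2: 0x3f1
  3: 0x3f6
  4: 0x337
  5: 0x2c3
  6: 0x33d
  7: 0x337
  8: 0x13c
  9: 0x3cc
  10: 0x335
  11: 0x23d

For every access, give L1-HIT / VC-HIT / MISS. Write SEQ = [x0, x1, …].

SEQ = [MISS, MISS, L1-HIT, L1-HIT, MISS, MISS, L1-HIT, L1-HIT, MISS, MISS, VC-HIT, VC-HIT]

0: 0x3f2 (blk 63, set 7) → MISS  vc=[]
1: 0x236 (blk 35, set 3) → MISS  vc=[]
2: 0x3f1 (blk 63, set 7) → L1-HIT  vc=[]
3: 0x3f6 (blk 63, set 7) → L1-HIT  vc=[]
4: 0x337 (blk 51, set 3) → MISS  vc=[35]
5: 0x2c3 (blk 44, set 4) → MISS  vc=[35]
6: 0x33d (blk 51, set 3) → L1-HIT  vc=[35]
7: 0x337 (blk 51, set 3) → L1-HIT  vc=[35]
8: 0x13c (blk 19, set 3) → MISS  vc=[35, 51]
9: 0x3cc (blk 60, set 4) → MISS  vc=[35, 51, 44]
10: 0x335 (blk 51, set 3) → VC-HIT  vc=[35, 19, 44]
11: 0x23d (blk 35, set 3) → VC-HIT  vc=[51, 19, 44]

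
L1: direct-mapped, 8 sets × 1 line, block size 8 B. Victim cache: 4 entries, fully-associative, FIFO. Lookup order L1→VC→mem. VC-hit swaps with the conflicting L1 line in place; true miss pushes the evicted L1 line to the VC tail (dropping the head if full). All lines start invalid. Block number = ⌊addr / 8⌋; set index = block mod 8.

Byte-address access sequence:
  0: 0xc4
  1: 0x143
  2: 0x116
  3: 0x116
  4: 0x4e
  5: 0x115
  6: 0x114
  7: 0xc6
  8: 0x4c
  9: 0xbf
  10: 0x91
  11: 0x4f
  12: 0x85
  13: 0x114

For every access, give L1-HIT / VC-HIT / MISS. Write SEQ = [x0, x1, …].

SEQ = [MISS, MISS, MISS, L1-HIT, MISS, L1-HIT, L1-HIT, VC-HIT, L1-HIT, MISS, MISS, L1-HIT, MISS, VC-HIT]

0: 0xc4 (blk 24, set 0) → MISS  vc=[]
1: 0x143 (blk 40, set 0) → MISS  vc=[24]
2: 0x116 (blk 34, set 2) → MISS  vc=[24]
3: 0x116 (blk 34, set 2) → L1-HIT  vc=[24]
4: 0x4e (blk 9, set 1) → MISS  vc=[24]
5: 0x115 (blk 34, set 2) → L1-HIT  vc=[24]
6: 0x114 (blk 34, set 2) → L1-HIT  vc=[24]
7: 0xc6 (blk 24, set 0) → VC-HIT  vc=[40]
8: 0x4c (blk 9, set 1) → L1-HIT  vc=[40]
9: 0xbf (blk 23, set 7) → MISS  vc=[40]
10: 0x91 (blk 18, set 2) → MISS  vc=[40, 34]
11: 0x4f (blk 9, set 1) → L1-HIT  vc=[40, 34]
12: 0x85 (blk 16, set 0) → MISS  vc=[40, 34, 24]
13: 0x114 (blk 34, set 2) → VC-HIT  vc=[40, 18, 24]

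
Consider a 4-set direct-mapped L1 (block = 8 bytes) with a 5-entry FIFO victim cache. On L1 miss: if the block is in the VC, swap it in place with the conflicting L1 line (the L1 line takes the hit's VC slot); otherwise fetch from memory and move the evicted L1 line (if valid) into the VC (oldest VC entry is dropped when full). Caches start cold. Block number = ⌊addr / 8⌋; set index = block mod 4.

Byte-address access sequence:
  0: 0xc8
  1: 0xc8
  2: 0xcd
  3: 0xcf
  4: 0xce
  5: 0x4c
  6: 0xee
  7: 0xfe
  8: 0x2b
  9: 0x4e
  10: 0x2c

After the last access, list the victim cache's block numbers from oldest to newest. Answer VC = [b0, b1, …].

VC = [25, 9, 29]

  [0] addr=0xc8 blk=25 s=1: MISS | VC []
  [1] addr=0xc8 blk=25 s=1: L1-HIT | VC []
  [2] addr=0xcd blk=25 s=1: L1-HIT | VC []
  [3] addr=0xcf blk=25 s=1: L1-HIT | VC []
  [4] addr=0xce blk=25 s=1: L1-HIT | VC []
  [5] addr=0x4c blk=9 s=1: MISS | VC [25]
  [6] addr=0xee blk=29 s=1: MISS | VC [25, 9]
  [7] addr=0xfe blk=31 s=3: MISS | VC [25, 9]
  [8] addr=0x2b blk=5 s=1: MISS | VC [25, 9, 29]
  [9] addr=0x4e blk=9 s=1: VC-HIT | VC [25, 5, 29]
  [10] addr=0x2c blk=5 s=1: VC-HIT | VC [25, 9, 29]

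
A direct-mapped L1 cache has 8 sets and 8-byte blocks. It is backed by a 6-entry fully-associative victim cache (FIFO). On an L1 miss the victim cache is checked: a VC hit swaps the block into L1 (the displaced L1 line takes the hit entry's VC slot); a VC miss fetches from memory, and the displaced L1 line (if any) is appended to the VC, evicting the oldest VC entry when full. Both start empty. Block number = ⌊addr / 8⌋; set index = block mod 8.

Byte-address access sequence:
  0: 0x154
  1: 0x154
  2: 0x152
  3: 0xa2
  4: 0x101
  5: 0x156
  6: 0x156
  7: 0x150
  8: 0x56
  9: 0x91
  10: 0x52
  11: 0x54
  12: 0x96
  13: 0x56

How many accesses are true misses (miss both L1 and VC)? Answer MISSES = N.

MISSES = 5

0: 0x154 (blk 42, set 2) → MISS  vc=[]
1: 0x154 (blk 42, set 2) → L1-HIT  vc=[]
2: 0x152 (blk 42, set 2) → L1-HIT  vc=[]
3: 0xa2 (blk 20, set 4) → MISS  vc=[]
4: 0x101 (blk 32, set 0) → MISS  vc=[]
5: 0x156 (blk 42, set 2) → L1-HIT  vc=[]
6: 0x156 (blk 42, set 2) → L1-HIT  vc=[]
7: 0x150 (blk 42, set 2) → L1-HIT  vc=[]
8: 0x56 (blk 10, set 2) → MISS  vc=[42]
9: 0x91 (blk 18, set 2) → MISS  vc=[42, 10]
10: 0x52 (blk 10, set 2) → VC-HIT  vc=[42, 18]
11: 0x54 (blk 10, set 2) → L1-HIT  vc=[42, 18]
12: 0x96 (blk 18, set 2) → VC-HIT  vc=[42, 10]
13: 0x56 (blk 10, set 2) → VC-HIT  vc=[42, 18]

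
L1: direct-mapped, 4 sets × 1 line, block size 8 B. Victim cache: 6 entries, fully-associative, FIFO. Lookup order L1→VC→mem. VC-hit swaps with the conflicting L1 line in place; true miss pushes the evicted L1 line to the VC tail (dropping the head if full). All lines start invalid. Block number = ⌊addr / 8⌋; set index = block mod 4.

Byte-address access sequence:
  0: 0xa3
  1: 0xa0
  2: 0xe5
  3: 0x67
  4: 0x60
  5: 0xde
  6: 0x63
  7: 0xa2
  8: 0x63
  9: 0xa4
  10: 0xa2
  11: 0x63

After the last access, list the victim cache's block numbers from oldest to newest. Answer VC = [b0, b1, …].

VC = [20, 28]

0: 0xa3 (blk 20, set 0) → MISS  vc=[]
1: 0xa0 (blk 20, set 0) → L1-HIT  vc=[]
2: 0xe5 (blk 28, set 0) → MISS  vc=[20]
3: 0x67 (blk 12, set 0) → MISS  vc=[20, 28]
4: 0x60 (blk 12, set 0) → L1-HIT  vc=[20, 28]
5: 0xde (blk 27, set 3) → MISS  vc=[20, 28]
6: 0x63 (blk 12, set 0) → L1-HIT  vc=[20, 28]
7: 0xa2 (blk 20, set 0) → VC-HIT  vc=[12, 28]
8: 0x63 (blk 12, set 0) → VC-HIT  vc=[20, 28]
9: 0xa4 (blk 20, set 0) → VC-HIT  vc=[12, 28]
10: 0xa2 (blk 20, set 0) → L1-HIT  vc=[12, 28]
11: 0x63 (blk 12, set 0) → VC-HIT  vc=[20, 28]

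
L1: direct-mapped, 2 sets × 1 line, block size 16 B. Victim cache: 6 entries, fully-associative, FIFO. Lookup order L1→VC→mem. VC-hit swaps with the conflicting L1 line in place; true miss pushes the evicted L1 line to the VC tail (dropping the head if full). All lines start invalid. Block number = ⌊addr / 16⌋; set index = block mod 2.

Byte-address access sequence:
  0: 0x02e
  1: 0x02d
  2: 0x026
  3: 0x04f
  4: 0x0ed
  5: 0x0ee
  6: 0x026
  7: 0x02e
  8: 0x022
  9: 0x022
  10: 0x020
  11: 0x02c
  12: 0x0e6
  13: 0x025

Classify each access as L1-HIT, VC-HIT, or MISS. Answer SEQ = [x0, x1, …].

  [0] addr=0x2e blk=2 s=0: MISS | VC []
  [1] addr=0x2d blk=2 s=0: L1-HIT | VC []
  [2] addr=0x26 blk=2 s=0: L1-HIT | VC []
  [3] addr=0x4f blk=4 s=0: MISS | VC [2]
  [4] addr=0xed blk=14 s=0: MISS | VC [2, 4]
  [5] addr=0xee blk=14 s=0: L1-HIT | VC [2, 4]
  [6] addr=0x26 blk=2 s=0: VC-HIT | VC [14, 4]
  [7] addr=0x2e blk=2 s=0: L1-HIT | VC [14, 4]
  [8] addr=0x22 blk=2 s=0: L1-HIT | VC [14, 4]
  [9] addr=0x22 blk=2 s=0: L1-HIT | VC [14, 4]
  [10] addr=0x20 blk=2 s=0: L1-HIT | VC [14, 4]
  [11] addr=0x2c blk=2 s=0: L1-HIT | VC [14, 4]
  [12] addr=0xe6 blk=14 s=0: VC-HIT | VC [2, 4]
  [13] addr=0x25 blk=2 s=0: VC-HIT | VC [14, 4]

SEQ = [MISS, L1-HIT, L1-HIT, MISS, MISS, L1-HIT, VC-HIT, L1-HIT, L1-HIT, L1-HIT, L1-HIT, L1-HIT, VC-HIT, VC-HIT]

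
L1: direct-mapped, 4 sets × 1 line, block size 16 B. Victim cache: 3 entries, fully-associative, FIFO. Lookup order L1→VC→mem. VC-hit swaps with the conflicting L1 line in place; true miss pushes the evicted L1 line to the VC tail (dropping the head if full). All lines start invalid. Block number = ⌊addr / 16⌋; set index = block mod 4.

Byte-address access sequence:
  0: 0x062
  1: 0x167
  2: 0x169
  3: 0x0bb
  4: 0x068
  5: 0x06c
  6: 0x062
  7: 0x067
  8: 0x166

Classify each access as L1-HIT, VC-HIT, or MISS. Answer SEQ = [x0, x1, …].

  [0] addr=0x62 blk=6 s=2: MISS | VC []
  [1] addr=0x167 blk=22 s=2: MISS | VC [6]
  [2] addr=0x169 blk=22 s=2: L1-HIT | VC [6]
  [3] addr=0xbb blk=11 s=3: MISS | VC [6]
  [4] addr=0x68 blk=6 s=2: VC-HIT | VC [22]
  [5] addr=0x6c blk=6 s=2: L1-HIT | VC [22]
  [6] addr=0x62 blk=6 s=2: L1-HIT | VC [22]
  [7] addr=0x67 blk=6 s=2: L1-HIT | VC [22]
  [8] addr=0x166 blk=22 s=2: VC-HIT | VC [6]

SEQ = [MISS, MISS, L1-HIT, MISS, VC-HIT, L1-HIT, L1-HIT, L1-HIT, VC-HIT]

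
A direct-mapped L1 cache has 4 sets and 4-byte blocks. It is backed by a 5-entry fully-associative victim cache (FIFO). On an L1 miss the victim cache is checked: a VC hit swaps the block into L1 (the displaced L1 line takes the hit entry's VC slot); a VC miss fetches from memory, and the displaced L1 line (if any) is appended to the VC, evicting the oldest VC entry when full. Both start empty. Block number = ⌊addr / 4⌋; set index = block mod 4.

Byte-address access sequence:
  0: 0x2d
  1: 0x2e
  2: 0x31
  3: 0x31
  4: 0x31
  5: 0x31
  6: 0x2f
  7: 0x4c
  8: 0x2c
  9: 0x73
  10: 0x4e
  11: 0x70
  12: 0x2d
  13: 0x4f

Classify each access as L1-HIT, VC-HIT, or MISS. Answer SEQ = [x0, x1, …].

#0 0x2d→b11/s3 MISS; vc=[]
#1 0x2e→b11/s3 L1-HIT; vc=[]
#2 0x31→b12/s0 MISS; vc=[]
#3 0x31→b12/s0 L1-HIT; vc=[]
#4 0x31→b12/s0 L1-HIT; vc=[]
#5 0x31→b12/s0 L1-HIT; vc=[]
#6 0x2f→b11/s3 L1-HIT; vc=[]
#7 0x4c→b19/s3 MISS; vc=[11]
#8 0x2c→b11/s3 VC-HIT; vc=[19]
#9 0x73→b28/s0 MISS; vc=[19,12]
#10 0x4e→b19/s3 VC-HIT; vc=[11,12]
#11 0x70→b28/s0 L1-HIT; vc=[11,12]
#12 0x2d→b11/s3 VC-HIT; vc=[19,12]
#13 0x4f→b19/s3 VC-HIT; vc=[11,12]

SEQ = [MISS, L1-HIT, MISS, L1-HIT, L1-HIT, L1-HIT, L1-HIT, MISS, VC-HIT, MISS, VC-HIT, L1-HIT, VC-HIT, VC-HIT]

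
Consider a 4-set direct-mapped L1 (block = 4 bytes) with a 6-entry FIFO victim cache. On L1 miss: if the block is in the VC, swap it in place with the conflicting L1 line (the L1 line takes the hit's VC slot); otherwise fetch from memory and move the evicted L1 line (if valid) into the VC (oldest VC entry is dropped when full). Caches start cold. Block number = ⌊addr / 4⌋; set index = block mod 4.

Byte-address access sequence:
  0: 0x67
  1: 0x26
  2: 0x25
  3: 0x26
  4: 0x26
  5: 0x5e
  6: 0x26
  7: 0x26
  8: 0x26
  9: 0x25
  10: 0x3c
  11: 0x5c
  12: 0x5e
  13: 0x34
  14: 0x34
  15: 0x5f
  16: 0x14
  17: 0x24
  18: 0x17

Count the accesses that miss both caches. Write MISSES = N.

  [0] addr=0x67 blk=25 s=1: MISS | VC []
  [1] addr=0x26 blk=9 s=1: MISS | VC [25]
  [2] addr=0x25 blk=9 s=1: L1-HIT | VC [25]
  [3] addr=0x26 blk=9 s=1: L1-HIT | VC [25]
  [4] addr=0x26 blk=9 s=1: L1-HIT | VC [25]
  [5] addr=0x5e blk=23 s=3: MISS | VC [25]
  [6] addr=0x26 blk=9 s=1: L1-HIT | VC [25]
  [7] addr=0x26 blk=9 s=1: L1-HIT | VC [25]
  [8] addr=0x26 blk=9 s=1: L1-HIT | VC [25]
  [9] addr=0x25 blk=9 s=1: L1-HIT | VC [25]
  [10] addr=0x3c blk=15 s=3: MISS | VC [25, 23]
  [11] addr=0x5c blk=23 s=3: VC-HIT | VC [25, 15]
  [12] addr=0x5e blk=23 s=3: L1-HIT | VC [25, 15]
  [13] addr=0x34 blk=13 s=1: MISS | VC [25, 15, 9]
  [14] addr=0x34 blk=13 s=1: L1-HIT | VC [25, 15, 9]
  [15] addr=0x5f blk=23 s=3: L1-HIT | VC [25, 15, 9]
  [16] addr=0x14 blk=5 s=1: MISS | VC [25, 15, 9, 13]
  [17] addr=0x24 blk=9 s=1: VC-HIT | VC [25, 15, 5, 13]
  [18] addr=0x17 blk=5 s=1: VC-HIT | VC [25, 15, 9, 13]

MISSES = 6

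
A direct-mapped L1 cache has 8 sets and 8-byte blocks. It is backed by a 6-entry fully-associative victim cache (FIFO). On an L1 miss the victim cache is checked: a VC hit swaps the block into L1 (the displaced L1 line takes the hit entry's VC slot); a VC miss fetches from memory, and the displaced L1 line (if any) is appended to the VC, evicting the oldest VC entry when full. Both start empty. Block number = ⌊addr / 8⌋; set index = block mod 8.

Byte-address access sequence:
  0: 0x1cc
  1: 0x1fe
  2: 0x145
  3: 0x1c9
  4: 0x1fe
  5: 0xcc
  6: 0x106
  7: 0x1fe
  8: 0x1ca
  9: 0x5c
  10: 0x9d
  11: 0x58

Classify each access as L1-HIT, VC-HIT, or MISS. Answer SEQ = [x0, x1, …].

  [0] addr=0x1cc blk=57 s=1: MISS | VC []
  [1] addr=0x1fe blk=63 s=7: MISS | VC []
  [2] addr=0x145 blk=40 s=0: MISS | VC []
  [3] addr=0x1c9 blk=57 s=1: L1-HIT | VC []
  [4] addr=0x1fe blk=63 s=7: L1-HIT | VC []
  [5] addr=0xcc blk=25 s=1: MISS | VC [57]
  [6] addr=0x106 blk=32 s=0: MISS | VC [57, 40]
  [7] addr=0x1fe blk=63 s=7: L1-HIT | VC [57, 40]
  [8] addr=0x1ca blk=57 s=1: VC-HIT | VC [25, 40]
  [9] addr=0x5c blk=11 s=3: MISS | VC [25, 40]
  [10] addr=0x9d blk=19 s=3: MISS | VC [25, 40, 11]
  [11] addr=0x58 blk=11 s=3: VC-HIT | VC [25, 40, 19]

SEQ = [MISS, MISS, MISS, L1-HIT, L1-HIT, MISS, MISS, L1-HIT, VC-HIT, MISS, MISS, VC-HIT]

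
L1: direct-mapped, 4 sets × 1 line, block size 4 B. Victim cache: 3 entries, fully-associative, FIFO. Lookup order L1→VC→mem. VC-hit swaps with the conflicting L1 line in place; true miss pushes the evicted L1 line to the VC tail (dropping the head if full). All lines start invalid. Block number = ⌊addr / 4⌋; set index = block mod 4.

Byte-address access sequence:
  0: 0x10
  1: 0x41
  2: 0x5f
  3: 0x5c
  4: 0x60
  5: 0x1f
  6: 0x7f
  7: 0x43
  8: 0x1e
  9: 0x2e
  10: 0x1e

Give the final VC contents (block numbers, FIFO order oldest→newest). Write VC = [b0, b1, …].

VC = [23, 31, 11]

#0 0x10→b4/s0 MISS; vc=[]
#1 0x41→b16/s0 MISS; vc=[4]
#2 0x5f→b23/s3 MISS; vc=[4]
#3 0x5c→b23/s3 L1-HIT; vc=[4]
#4 0x60→b24/s0 MISS; vc=[4,16]
#5 0x1f→b7/s3 MISS; vc=[4,16,23]
#6 0x7f→b31/s3 MISS; vc=[16,23,7]
#7 0x43→b16/s0 VC-HIT; vc=[24,23,7]
#8 0x1e→b7/s3 VC-HIT; vc=[24,23,31]
#9 0x2e→b11/s3 MISS; vc=[23,31,7]
#10 0x1e→b7/s3 VC-HIT; vc=[23,31,11]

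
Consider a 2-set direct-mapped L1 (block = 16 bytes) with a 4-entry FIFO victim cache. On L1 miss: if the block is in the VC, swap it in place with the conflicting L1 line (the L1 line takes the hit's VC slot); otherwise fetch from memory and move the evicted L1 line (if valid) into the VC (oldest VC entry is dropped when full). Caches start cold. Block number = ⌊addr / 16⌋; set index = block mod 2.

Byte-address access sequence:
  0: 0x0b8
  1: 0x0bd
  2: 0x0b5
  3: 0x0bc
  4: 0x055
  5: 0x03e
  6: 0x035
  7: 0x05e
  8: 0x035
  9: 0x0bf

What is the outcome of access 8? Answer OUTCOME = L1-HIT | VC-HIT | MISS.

0: 0xb8 (blk 11, set 1) → MISS  vc=[]
1: 0xbd (blk 11, set 1) → L1-HIT  vc=[]
2: 0xb5 (blk 11, set 1) → L1-HIT  vc=[]
3: 0xbc (blk 11, set 1) → L1-HIT  vc=[]
4: 0x55 (blk 5, set 1) → MISS  vc=[11]
5: 0x3e (blk 3, set 1) → MISS  vc=[11, 5]
6: 0x35 (blk 3, set 1) → L1-HIT  vc=[11, 5]
7: 0x5e (blk 5, set 1) → VC-HIT  vc=[11, 3]
8: 0x35 (blk 3, set 1) → VC-HIT  vc=[11, 5]
9: 0xbf (blk 11, set 1) → VC-HIT  vc=[3, 5]

OUTCOME = VC-HIT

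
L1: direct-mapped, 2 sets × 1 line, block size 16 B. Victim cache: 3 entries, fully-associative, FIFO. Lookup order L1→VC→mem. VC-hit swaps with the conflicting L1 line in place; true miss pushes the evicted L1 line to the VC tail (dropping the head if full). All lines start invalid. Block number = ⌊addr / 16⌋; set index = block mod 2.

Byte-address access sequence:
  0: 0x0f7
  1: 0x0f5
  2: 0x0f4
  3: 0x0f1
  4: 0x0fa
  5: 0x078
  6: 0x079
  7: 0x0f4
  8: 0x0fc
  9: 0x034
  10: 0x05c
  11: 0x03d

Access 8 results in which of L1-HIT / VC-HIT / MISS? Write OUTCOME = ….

0: 0xf7 (blk 15, set 1) → MISS  vc=[]
1: 0xf5 (blk 15, set 1) → L1-HIT  vc=[]
2: 0xf4 (blk 15, set 1) → L1-HIT  vc=[]
3: 0xf1 (blk 15, set 1) → L1-HIT  vc=[]
4: 0xfa (blk 15, set 1) → L1-HIT  vc=[]
5: 0x78 (blk 7, set 1) → MISS  vc=[15]
6: 0x79 (blk 7, set 1) → L1-HIT  vc=[15]
7: 0xf4 (blk 15, set 1) → VC-HIT  vc=[7]
8: 0xfc (blk 15, set 1) → L1-HIT  vc=[7]
9: 0x34 (blk 3, set 1) → MISS  vc=[7, 15]
10: 0x5c (blk 5, set 1) → MISS  vc=[7, 15, 3]
11: 0x3d (blk 3, set 1) → VC-HIT  vc=[7, 15, 5]

OUTCOME = L1-HIT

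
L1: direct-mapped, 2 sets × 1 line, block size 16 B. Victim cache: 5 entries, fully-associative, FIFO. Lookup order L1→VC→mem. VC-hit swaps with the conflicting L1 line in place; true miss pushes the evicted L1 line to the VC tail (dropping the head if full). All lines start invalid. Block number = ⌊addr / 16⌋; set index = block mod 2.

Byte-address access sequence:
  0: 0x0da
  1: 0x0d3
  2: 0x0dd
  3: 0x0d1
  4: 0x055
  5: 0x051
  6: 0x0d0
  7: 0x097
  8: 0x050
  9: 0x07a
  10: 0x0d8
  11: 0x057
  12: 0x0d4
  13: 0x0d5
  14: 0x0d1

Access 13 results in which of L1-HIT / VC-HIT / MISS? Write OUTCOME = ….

  [0] addr=0xda blk=13 s=1: MISS | VC []
  [1] addr=0xd3 blk=13 s=1: L1-HIT | VC []
  [2] addr=0xdd blk=13 s=1: L1-HIT | VC []
  [3] addr=0xd1 blk=13 s=1: L1-HIT | VC []
  [4] addr=0x55 blk=5 s=1: MISS | VC [13]
  [5] addr=0x51 blk=5 s=1: L1-HIT | VC [13]
  [6] addr=0xd0 blk=13 s=1: VC-HIT | VC [5]
  [7] addr=0x97 blk=9 s=1: MISS | VC [5, 13]
  [8] addr=0x50 blk=5 s=1: VC-HIT | VC [9, 13]
  [9] addr=0x7a blk=7 s=1: MISS | VC [9, 13, 5]
  [10] addr=0xd8 blk=13 s=1: VC-HIT | VC [9, 7, 5]
  [11] addr=0x57 blk=5 s=1: VC-HIT | VC [9, 7, 13]
  [12] addr=0xd4 blk=13 s=1: VC-HIT | VC [9, 7, 5]
  [13] addr=0xd5 blk=13 s=1: L1-HIT | VC [9, 7, 5]
  [14] addr=0xd1 blk=13 s=1: L1-HIT | VC [9, 7, 5]

OUTCOME = L1-HIT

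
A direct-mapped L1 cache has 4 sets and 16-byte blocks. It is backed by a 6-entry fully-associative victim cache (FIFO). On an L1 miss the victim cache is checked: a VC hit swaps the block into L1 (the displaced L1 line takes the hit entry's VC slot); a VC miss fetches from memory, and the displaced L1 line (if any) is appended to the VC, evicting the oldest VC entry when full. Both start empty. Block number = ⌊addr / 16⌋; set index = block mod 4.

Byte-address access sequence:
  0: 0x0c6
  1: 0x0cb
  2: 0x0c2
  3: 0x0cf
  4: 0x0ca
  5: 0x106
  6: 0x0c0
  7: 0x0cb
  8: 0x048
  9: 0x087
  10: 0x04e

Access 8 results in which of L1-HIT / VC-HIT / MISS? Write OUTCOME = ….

OUTCOME = MISS

0: 0xc6 (blk 12, set 0) → MISS  vc=[]
1: 0xcb (blk 12, set 0) → L1-HIT  vc=[]
2: 0xc2 (blk 12, set 0) → L1-HIT  vc=[]
3: 0xcf (blk 12, set 0) → L1-HIT  vc=[]
4: 0xca (blk 12, set 0) → L1-HIT  vc=[]
5: 0x106 (blk 16, set 0) → MISS  vc=[12]
6: 0xc0 (blk 12, set 0) → VC-HIT  vc=[16]
7: 0xcb (blk 12, set 0) → L1-HIT  vc=[16]
8: 0x48 (blk 4, set 0) → MISS  vc=[16, 12]
9: 0x87 (blk 8, set 0) → MISS  vc=[16, 12, 4]
10: 0x4e (blk 4, set 0) → VC-HIT  vc=[16, 12, 8]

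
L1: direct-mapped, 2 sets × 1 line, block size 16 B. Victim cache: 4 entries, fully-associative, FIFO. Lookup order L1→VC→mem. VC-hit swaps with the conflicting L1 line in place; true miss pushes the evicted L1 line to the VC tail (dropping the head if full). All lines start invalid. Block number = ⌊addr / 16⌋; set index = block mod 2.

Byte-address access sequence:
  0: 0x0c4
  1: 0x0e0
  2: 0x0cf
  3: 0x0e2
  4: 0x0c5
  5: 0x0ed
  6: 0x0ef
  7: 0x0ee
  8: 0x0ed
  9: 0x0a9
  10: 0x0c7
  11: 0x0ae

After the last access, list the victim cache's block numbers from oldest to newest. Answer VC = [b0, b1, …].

VC = [12, 14]

  [0] addr=0xc4 blk=12 s=0: MISS | VC []
  [1] addr=0xe0 blk=14 s=0: MISS | VC [12]
  [2] addr=0xcf blk=12 s=0: VC-HIT | VC [14]
  [3] addr=0xe2 blk=14 s=0: VC-HIT | VC [12]
  [4] addr=0xc5 blk=12 s=0: VC-HIT | VC [14]
  [5] addr=0xed blk=14 s=0: VC-HIT | VC [12]
  [6] addr=0xef blk=14 s=0: L1-HIT | VC [12]
  [7] addr=0xee blk=14 s=0: L1-HIT | VC [12]
  [8] addr=0xed blk=14 s=0: L1-HIT | VC [12]
  [9] addr=0xa9 blk=10 s=0: MISS | VC [12, 14]
  [10] addr=0xc7 blk=12 s=0: VC-HIT | VC [10, 14]
  [11] addr=0xae blk=10 s=0: VC-HIT | VC [12, 14]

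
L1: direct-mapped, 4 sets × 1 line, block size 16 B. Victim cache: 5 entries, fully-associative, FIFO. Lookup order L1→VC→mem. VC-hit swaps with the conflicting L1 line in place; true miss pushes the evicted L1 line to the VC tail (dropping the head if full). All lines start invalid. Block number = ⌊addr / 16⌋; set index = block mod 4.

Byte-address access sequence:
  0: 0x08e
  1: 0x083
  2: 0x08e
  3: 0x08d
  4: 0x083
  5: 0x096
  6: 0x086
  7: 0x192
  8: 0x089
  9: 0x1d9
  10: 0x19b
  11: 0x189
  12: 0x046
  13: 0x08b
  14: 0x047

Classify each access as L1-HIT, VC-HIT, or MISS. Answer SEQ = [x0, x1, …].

  [0] addr=0x8e blk=8 s=0: MISS | VC []
  [1] addr=0x83 blk=8 s=0: L1-HIT | VC []
  [2] addr=0x8e blk=8 s=0: L1-HIT | VC []
  [3] addr=0x8d blk=8 s=0: L1-HIT | VC []
  [4] addr=0x83 blk=8 s=0: L1-HIT | VC []
  [5] addr=0x96 blk=9 s=1: MISS | VC []
  [6] addr=0x86 blk=8 s=0: L1-HIT | VC []
  [7] addr=0x192 blk=25 s=1: MISS | VC [9]
  [8] addr=0x89 blk=8 s=0: L1-HIT | VC [9]
  [9] addr=0x1d9 blk=29 s=1: MISS | VC [9, 25]
  [10] addr=0x19b blk=25 s=1: VC-HIT | VC [9, 29]
  [11] addr=0x189 blk=24 s=0: MISS | VC [9, 29, 8]
  [12] addr=0x46 blk=4 s=0: MISS | VC [9, 29, 8, 24]
  [13] addr=0x8b blk=8 s=0: VC-HIT | VC [9, 29, 4, 24]
  [14] addr=0x47 blk=4 s=0: VC-HIT | VC [9, 29, 8, 24]

SEQ = [MISS, L1-HIT, L1-HIT, L1-HIT, L1-HIT, MISS, L1-HIT, MISS, L1-HIT, MISS, VC-HIT, MISS, MISS, VC-HIT, VC-HIT]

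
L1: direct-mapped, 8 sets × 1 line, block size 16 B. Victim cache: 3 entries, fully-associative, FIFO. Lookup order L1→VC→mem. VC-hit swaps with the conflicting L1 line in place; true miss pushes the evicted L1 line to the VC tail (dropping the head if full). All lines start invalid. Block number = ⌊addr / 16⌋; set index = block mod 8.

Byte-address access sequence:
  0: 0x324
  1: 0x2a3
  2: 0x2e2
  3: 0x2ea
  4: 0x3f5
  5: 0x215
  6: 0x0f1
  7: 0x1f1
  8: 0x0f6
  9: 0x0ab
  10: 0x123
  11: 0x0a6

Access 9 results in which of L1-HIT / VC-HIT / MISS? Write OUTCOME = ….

OUTCOME = MISS

  [0] addr=0x324 blk=50 s=2: MISS | VC []
  [1] addr=0x2a3 blk=42 s=2: MISS | VC [50]
  [2] addr=0x2e2 blk=46 s=6: MISS | VC [50]
  [3] addr=0x2ea blk=46 s=6: L1-HIT | VC [50]
  [4] addr=0x3f5 blk=63 s=7: MISS | VC [50]
  [5] addr=0x215 blk=33 s=1: MISS | VC [50]
  [6] addr=0xf1 blk=15 s=7: MISS | VC [50, 63]
  [7] addr=0x1f1 blk=31 s=7: MISS | VC [50, 63, 15]
  [8] addr=0xf6 blk=15 s=7: VC-HIT | VC [50, 63, 31]
  [9] addr=0xab blk=10 s=2: MISS | VC [63, 31, 42]
  [10] addr=0x123 blk=18 s=2: MISS | VC [31, 42, 10]
  [11] addr=0xa6 blk=10 s=2: VC-HIT | VC [31, 42, 18]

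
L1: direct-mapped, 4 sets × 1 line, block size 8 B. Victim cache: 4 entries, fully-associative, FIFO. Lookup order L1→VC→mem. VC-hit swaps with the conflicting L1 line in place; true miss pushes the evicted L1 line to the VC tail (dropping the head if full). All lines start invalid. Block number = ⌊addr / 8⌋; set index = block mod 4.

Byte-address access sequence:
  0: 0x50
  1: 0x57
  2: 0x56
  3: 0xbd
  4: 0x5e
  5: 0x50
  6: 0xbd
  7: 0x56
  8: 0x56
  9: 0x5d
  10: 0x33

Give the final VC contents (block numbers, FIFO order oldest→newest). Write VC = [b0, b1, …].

0: 0x50 (blk 10, set 2) → MISS  vc=[]
1: 0x57 (blk 10, set 2) → L1-HIT  vc=[]
2: 0x56 (blk 10, set 2) → L1-HIT  vc=[]
3: 0xbd (blk 23, set 3) → MISS  vc=[]
4: 0x5e (blk 11, set 3) → MISS  vc=[23]
5: 0x50 (blk 10, set 2) → L1-HIT  vc=[23]
6: 0xbd (blk 23, set 3) → VC-HIT  vc=[11]
7: 0x56 (blk 10, set 2) → L1-HIT  vc=[11]
8: 0x56 (blk 10, set 2) → L1-HIT  vc=[11]
9: 0x5d (blk 11, set 3) → VC-HIT  vc=[23]
10: 0x33 (blk 6, set 2) → MISS  vc=[23, 10]

VC = [23, 10]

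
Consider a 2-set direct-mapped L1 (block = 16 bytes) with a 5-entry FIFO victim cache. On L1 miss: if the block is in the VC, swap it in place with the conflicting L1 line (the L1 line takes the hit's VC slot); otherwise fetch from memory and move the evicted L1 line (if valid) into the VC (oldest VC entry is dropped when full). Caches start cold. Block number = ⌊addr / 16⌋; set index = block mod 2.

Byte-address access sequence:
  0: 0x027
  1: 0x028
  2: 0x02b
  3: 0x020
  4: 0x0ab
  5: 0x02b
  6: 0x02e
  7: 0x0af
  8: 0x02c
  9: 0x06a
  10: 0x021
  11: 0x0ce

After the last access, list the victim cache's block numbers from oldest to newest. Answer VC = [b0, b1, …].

0: 0x27 (blk 2, set 0) → MISS  vc=[]
1: 0x28 (blk 2, set 0) → L1-HIT  vc=[]
2: 0x2b (blk 2, set 0) → L1-HIT  vc=[]
3: 0x20 (blk 2, set 0) → L1-HIT  vc=[]
4: 0xab (blk 10, set 0) → MISS  vc=[2]
5: 0x2b (blk 2, set 0) → VC-HIT  vc=[10]
6: 0x2e (blk 2, set 0) → L1-HIT  vc=[10]
7: 0xaf (blk 10, set 0) → VC-HIT  vc=[2]
8: 0x2c (blk 2, set 0) → VC-HIT  vc=[10]
9: 0x6a (blk 6, set 0) → MISS  vc=[10, 2]
10: 0x21 (blk 2, set 0) → VC-HIT  vc=[10, 6]
11: 0xce (blk 12, set 0) → MISS  vc=[10, 6, 2]

VC = [10, 6, 2]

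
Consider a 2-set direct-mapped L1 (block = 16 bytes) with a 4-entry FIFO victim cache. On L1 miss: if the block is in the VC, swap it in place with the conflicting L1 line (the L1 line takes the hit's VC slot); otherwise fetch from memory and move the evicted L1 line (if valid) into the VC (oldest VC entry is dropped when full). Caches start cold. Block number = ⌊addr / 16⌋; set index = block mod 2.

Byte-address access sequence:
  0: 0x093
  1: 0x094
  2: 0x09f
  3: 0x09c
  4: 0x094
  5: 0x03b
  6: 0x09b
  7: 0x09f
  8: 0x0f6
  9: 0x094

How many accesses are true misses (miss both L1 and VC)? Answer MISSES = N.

MISSES = 3

#0 0x93→b9/s1 MISS; vc=[]
#1 0x94→b9/s1 L1-HIT; vc=[]
#2 0x9f→b9/s1 L1-HIT; vc=[]
#3 0x9c→b9/s1 L1-HIT; vc=[]
#4 0x94→b9/s1 L1-HIT; vc=[]
#5 0x3b→b3/s1 MISS; vc=[9]
#6 0x9b→b9/s1 VC-HIT; vc=[3]
#7 0x9f→b9/s1 L1-HIT; vc=[3]
#8 0xf6→b15/s1 MISS; vc=[3,9]
#9 0x94→b9/s1 VC-HIT; vc=[3,15]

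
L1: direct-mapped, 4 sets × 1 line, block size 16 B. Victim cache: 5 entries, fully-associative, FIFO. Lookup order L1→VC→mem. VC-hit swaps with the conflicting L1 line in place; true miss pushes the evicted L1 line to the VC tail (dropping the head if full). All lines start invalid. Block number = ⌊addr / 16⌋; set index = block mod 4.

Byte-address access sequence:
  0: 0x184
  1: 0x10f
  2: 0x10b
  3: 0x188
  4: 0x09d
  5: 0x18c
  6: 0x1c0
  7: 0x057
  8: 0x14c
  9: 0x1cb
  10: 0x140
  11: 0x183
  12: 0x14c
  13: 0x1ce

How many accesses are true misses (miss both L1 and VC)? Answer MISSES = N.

  [0] addr=0x184 blk=24 s=0: MISS | VC []
  [1] addr=0x10f blk=16 s=0: MISS | VC [24]
  [2] addr=0x10b blk=16 s=0: L1-HIT | VC [24]
  [3] addr=0x188 blk=24 s=0: VC-HIT | VC [16]
  [4] addr=0x9d blk=9 s=1: MISS | VC [16]
  [5] addr=0x18c blk=24 s=0: L1-HIT | VC [16]
  [6] addr=0x1c0 blk=28 s=0: MISS | VC [16, 24]
  [7] addr=0x57 blk=5 s=1: MISS | VC [16, 24, 9]
  [8] addr=0x14c blk=20 s=0: MISS | VC [16, 24, 9, 28]
  [9] addr=0x1cb blk=28 s=0: VC-HIT | VC [16, 24, 9, 20]
  [10] addr=0x140 blk=20 s=0: VC-HIT | VC [16, 24, 9, 28]
  [11] addr=0x183 blk=24 s=0: VC-HIT | VC [16, 20, 9, 28]
  [12] addr=0x14c blk=20 s=0: VC-HIT | VC [16, 24, 9, 28]
  [13] addr=0x1ce blk=28 s=0: VC-HIT | VC [16, 24, 9, 20]

MISSES = 6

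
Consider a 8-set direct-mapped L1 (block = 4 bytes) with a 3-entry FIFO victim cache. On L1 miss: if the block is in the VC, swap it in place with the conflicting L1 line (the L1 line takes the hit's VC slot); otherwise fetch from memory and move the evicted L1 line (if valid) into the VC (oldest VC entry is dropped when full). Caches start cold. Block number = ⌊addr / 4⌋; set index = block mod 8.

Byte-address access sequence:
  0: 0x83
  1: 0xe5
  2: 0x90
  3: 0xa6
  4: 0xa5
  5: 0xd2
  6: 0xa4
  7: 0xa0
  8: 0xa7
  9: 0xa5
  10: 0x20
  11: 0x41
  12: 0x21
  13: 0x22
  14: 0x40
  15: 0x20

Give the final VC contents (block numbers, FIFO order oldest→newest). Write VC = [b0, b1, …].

VC = [32, 40, 16]

0: 0x83 (blk 32, set 0) → MISS  vc=[]
1: 0xe5 (blk 57, set 1) → MISS  vc=[]
2: 0x90 (blk 36, set 4) → MISS  vc=[]
3: 0xa6 (blk 41, set 1) → MISS  vc=[57]
4: 0xa5 (blk 41, set 1) → L1-HIT  vc=[57]
5: 0xd2 (blk 52, set 4) → MISS  vc=[57, 36]
6: 0xa4 (blk 41, set 1) → L1-HIT  vc=[57, 36]
7: 0xa0 (blk 40, set 0) → MISS  vc=[57, 36, 32]
8: 0xa7 (blk 41, set 1) → L1-HIT  vc=[57, 36, 32]
9: 0xa5 (blk 41, set 1) → L1-HIT  vc=[57, 36, 32]
10: 0x20 (blk 8, set 0) → MISS  vc=[36, 32, 40]
11: 0x41 (blk 16, set 0) → MISS  vc=[32, 40, 8]
12: 0x21 (blk 8, set 0) → VC-HIT  vc=[32, 40, 16]
13: 0x22 (blk 8, set 0) → L1-HIT  vc=[32, 40, 16]
14: 0x40 (blk 16, set 0) → VC-HIT  vc=[32, 40, 8]
15: 0x20 (blk 8, set 0) → VC-HIT  vc=[32, 40, 16]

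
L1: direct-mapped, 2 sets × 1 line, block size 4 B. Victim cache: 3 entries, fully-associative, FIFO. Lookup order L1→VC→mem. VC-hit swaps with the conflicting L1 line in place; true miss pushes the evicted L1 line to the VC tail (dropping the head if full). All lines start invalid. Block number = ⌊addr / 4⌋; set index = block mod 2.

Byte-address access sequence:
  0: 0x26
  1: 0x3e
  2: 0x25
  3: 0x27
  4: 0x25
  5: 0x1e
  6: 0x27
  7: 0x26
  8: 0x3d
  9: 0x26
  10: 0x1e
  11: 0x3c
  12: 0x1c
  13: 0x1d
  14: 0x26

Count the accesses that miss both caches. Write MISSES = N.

0: 0x26 (blk 9, set 1) → MISS  vc=[]
1: 0x3e (blk 15, set 1) → MISS  vc=[9]
2: 0x25 (blk 9, set 1) → VC-HIT  vc=[15]
3: 0x27 (blk 9, set 1) → L1-HIT  vc=[15]
4: 0x25 (blk 9, set 1) → L1-HIT  vc=[15]
5: 0x1e (blk 7, set 1) → MISS  vc=[15, 9]
6: 0x27 (blk 9, set 1) → VC-HIT  vc=[15, 7]
7: 0x26 (blk 9, set 1) → L1-HIT  vc=[15, 7]
8: 0x3d (blk 15, set 1) → VC-HIT  vc=[9, 7]
9: 0x26 (blk 9, set 1) → VC-HIT  vc=[15, 7]
10: 0x1e (blk 7, set 1) → VC-HIT  vc=[15, 9]
11: 0x3c (blk 15, set 1) → VC-HIT  vc=[7, 9]
12: 0x1c (blk 7, set 1) → VC-HIT  vc=[15, 9]
13: 0x1d (blk 7, set 1) → L1-HIT  vc=[15, 9]
14: 0x26 (blk 9, set 1) → VC-HIT  vc=[15, 7]

MISSES = 3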